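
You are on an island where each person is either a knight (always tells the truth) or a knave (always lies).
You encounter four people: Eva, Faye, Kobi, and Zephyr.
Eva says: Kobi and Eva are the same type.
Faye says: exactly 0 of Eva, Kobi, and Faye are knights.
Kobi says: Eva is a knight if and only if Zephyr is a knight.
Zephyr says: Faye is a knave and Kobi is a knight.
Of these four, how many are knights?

The unique consistent assignment is Eva=knight, Faye=knave, Kobi=knight, Zephyr=knight.
That has 3 knights.

3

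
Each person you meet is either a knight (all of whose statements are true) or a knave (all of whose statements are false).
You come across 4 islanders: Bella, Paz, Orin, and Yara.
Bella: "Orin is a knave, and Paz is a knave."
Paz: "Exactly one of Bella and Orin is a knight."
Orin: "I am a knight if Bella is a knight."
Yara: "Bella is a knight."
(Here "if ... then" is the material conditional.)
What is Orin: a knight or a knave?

Consistent assignments: {Bella=knave, Paz=knight, Orin=knight, Yara=knave}
In every consistent assignment, Orin is a knight.

Orin is a knight.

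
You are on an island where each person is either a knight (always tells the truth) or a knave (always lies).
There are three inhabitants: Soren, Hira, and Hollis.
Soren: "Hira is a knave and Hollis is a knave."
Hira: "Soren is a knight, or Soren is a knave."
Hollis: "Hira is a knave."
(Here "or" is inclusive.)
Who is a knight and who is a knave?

Soren is a knave, so "Hira is a knave and Hollis is a knave" must be false — and it is.
Hira (knight): "Soren is a knight, or Soren is a knave" — True. ✓
Hollis is a knave, and the claim "Hira is a knave" is indeed false.

Knights: Hira. Knaves: Soren and Hollis.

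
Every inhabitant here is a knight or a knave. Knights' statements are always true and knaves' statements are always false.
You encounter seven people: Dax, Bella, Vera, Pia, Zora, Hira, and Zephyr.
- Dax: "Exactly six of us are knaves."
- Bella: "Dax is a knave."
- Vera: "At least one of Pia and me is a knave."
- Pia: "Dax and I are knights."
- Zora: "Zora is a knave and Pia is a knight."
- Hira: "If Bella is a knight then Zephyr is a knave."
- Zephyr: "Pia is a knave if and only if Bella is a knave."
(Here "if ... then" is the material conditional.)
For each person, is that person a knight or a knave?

Dax is a knave, so "exactly six of us are knaves" must be false — and it is.
Bella (knight): "Dax is a knave" — True. ✓
Since Vera is a knight, "at least one of Pia and me is a knave" needs to be True, which holds.
Pia (knave): "Dax and I are knights" — false. ✓
Zora (knave): "Zora is a knave and Pia is a knight" — false. ✓
Hira is a knight, and the claim "if Bella is a knight then Zephyr is a knave" is indeed True.
Zephyr (knave): "Pia is a knave if and only if Bella is a knave" — false. ✓

Dax is a knave, Bella is a knight, Vera is a knight, Pia is a knave, Zora is a knave, Hira is a knight, and Zephyr is a knave.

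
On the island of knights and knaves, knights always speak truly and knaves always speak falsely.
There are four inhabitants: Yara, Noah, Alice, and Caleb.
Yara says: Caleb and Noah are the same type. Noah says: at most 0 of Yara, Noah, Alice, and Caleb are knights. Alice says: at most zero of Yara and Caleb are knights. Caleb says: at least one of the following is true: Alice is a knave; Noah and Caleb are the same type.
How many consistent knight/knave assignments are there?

1

Consistent assignments:
  Yara=knave, Noah=knave, Alice=knave, Caleb=knight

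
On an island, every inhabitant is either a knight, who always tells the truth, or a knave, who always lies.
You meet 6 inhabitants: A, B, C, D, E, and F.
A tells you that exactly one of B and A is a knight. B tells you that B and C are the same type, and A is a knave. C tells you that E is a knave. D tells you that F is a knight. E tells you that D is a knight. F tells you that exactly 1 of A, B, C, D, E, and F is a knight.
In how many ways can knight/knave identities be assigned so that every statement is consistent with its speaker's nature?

1

Consistent assignments:
  A=knight, B=knave, C=knight, D=knave, E=knave, F=knave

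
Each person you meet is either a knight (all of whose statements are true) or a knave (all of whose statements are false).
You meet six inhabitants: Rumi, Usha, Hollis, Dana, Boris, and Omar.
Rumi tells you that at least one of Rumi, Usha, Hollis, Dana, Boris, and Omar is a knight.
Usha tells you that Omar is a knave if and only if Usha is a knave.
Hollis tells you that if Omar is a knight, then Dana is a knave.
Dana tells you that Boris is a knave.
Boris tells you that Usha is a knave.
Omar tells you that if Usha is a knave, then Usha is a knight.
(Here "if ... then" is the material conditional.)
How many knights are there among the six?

4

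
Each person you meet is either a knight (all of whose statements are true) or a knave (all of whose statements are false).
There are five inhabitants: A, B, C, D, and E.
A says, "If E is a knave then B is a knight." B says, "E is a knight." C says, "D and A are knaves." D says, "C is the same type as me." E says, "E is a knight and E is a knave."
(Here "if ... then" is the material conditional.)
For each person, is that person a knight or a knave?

A is a knave; "if E is a knave then B is a knight" is false, as required.
B (knave): "E is a knight" — false. ✓
Since C is a knight, "D and A are knaves" needs to be True, which holds.
D is a knave, so "C is the same type as me" must be false — and it is.
E (knave): "E is a knight and E is a knave" — false. ✓

A is a knave, B is a knave, C is a knight, D is a knave, and E is a knave.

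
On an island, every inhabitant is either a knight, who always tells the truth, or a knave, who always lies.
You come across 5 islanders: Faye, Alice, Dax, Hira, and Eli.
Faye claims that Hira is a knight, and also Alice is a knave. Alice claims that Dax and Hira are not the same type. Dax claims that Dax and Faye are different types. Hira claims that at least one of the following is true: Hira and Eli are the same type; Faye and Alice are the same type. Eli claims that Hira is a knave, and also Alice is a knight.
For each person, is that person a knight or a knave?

Suppose Faye is a knight. Then Faye's statement "Hira is a knight, and also Alice is a knave" would have to be true. Checking the 16 ways to assign the others, none is consistent with every speaker.
(For instance, with Alice=knight, Dax=knight, Hira=knave, Eli=knight, Faye's claim "Hira is a knight, and also Alice is a knave" comes out false where it would need to be true.)
So Faye must be a knave, making "Hira is a knight, and also Alice is a knave" false. Taking Faye=knave, Alice=knight, Dax=knight, Hira=knave, Eli=knight, each remaining statement checks out:
  Alice (knight): "Dax and Hira are not the same type" — true. ✓
  Dax (knight): "Dax and Faye are different types" — true. ✓
  Hira (knave): "at least one of the following is true: Hira and Eli are the same type; Faye and Alice are the same type" — false. ✓
  Eli (knight): "Hira is a knave, and also Alice is a knight" — true. ✓
This is the unique consistent assignment.

Faye is a knave, Alice is a knight, Dax is a knight, Hira is a knave, and Eli is a knight.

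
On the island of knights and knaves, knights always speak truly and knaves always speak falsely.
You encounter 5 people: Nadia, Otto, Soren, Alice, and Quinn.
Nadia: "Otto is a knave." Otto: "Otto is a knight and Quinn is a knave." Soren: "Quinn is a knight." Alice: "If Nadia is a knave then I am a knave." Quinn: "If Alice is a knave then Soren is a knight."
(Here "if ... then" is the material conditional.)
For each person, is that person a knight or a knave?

Since Nadia is a knight, "Otto is a knave" needs to be true, which holds.
Otto is a knave, so "Otto is a knight and Quinn is a knave" must be False — and it is.
Soren is a knight, so "Quinn is a knight" must be true — and it is.
Since Alice is a knight, "if Nadia is a knave then I am a knave" needs to be true, which holds.
Quinn is a knight, so "if Alice is a knave then Soren is a knight" must be true — and it is.

Knights: Nadia, Soren, Alice, and Quinn. Knaves: Otto.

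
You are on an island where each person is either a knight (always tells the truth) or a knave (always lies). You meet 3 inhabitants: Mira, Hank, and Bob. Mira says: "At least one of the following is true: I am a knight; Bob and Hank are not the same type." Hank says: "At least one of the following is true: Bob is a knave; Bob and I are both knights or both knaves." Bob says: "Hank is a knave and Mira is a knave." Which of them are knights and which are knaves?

Suppose Mira is a knave. Then Mira's statement "at least one of the following is true: I am a knight; Bob and Hank are not the same type" would have to be false. Checking the 4 ways to assign the others, none is consistent with every speaker.
(For instance, with Hank=knight, Bob=knave, Mira's claim "at least one of the following is true: I am a knight; Bob and Hank are not the same type" comes out true where it would need to be false.)
So Mira must be a knight, making "at least one of the following is true: I am a knight; Bob and Hank are not the same type" true. Taking Mira=knight, Hank=knight, Bob=knave, each remaining statement checks out:
  Hank (knight): "at least one of the following is true: Bob is a knave; Bob and I are both knights or both knaves" — true. ✓
  Bob (knave): "Hank is a knave and Mira is a knave" — false. ✓
This is the unique consistent assignment.

Mira is a knight, Hank is a knight, and Bob is a knave.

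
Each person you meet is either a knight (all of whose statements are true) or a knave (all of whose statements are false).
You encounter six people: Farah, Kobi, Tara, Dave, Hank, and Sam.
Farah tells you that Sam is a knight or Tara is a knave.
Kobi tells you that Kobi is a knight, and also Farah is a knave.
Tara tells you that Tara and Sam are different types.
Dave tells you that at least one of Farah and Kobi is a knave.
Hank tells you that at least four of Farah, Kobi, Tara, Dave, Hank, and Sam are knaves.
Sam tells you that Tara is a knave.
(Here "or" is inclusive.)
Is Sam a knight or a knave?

Consistent assignments: {Farah=knave, Kobi=knight, Tara=knight, Dave=knight, Hank=knave, Sam=knave}
In every consistent assignment, Sam is a knave.

Sam is a knave.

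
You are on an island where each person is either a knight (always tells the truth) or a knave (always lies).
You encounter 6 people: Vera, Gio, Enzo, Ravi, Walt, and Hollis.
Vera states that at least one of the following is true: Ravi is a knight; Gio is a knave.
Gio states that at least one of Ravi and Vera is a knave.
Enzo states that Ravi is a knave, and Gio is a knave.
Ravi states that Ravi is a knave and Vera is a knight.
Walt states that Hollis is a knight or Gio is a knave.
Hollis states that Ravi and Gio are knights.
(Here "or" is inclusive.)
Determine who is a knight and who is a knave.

Vera is a knave, and the claim "at least one of the following is true: Ravi is a knight; Gio is a knave" is indeed false.
Gio (knight): "at least one of Ravi and Vera is a knave" — True. ✓
Since Enzo is a knave, "Ravi is a knave, and Gio is a knave" needs to be false, which holds.
As a knave, Ravi's statement "Ravi is a knave and Vera is a knight" should be false; it is.
Walt is a knave, so "Hollis is a knight or Gio is a knave" must be false — and it is.
Hollis is a knave, so "Ravi and Gio are knights" must be false — and it is.

Vera is a knave, Gio is a knight, Enzo is a knave, Ravi is a knave, Walt is a knave, and Hollis is a knave.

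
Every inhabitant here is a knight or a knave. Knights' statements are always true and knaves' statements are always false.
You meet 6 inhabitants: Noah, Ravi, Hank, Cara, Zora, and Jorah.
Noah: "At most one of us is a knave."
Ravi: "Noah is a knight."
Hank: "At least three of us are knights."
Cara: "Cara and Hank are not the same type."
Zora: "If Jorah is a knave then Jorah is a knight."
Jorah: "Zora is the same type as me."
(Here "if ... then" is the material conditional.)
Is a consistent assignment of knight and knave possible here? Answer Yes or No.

Yes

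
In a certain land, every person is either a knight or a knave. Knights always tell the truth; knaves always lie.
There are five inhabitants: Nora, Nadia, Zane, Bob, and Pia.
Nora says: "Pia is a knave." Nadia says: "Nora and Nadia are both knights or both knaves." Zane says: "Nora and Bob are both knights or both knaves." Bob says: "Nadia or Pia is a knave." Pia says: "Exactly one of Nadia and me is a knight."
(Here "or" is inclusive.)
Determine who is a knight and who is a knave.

Since Nora is a knight, "Pia is a knave" needs to be True, which holds.
Nadia is a knave, so "Nora and Nadia are both knights or both knaves" must be false — and it is.
Zane is a knight, so "Nora and Bob are both knights or both knaves" must be True — and it is.
Bob is a knight, so "Nadia or Pia is a knave" must be True — and it is.
Pia (knave): "exactly one of Nadia and me is a knight" — false. ✓

Nora is a knight, Nadia is a knave, Zane is a knight, Bob is a knight, and Pia is a knave.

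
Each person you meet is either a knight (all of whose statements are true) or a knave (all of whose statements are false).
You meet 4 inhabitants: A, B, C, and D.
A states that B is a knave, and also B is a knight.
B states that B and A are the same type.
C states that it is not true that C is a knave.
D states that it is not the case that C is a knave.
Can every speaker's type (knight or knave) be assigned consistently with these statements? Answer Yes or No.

Checking all 16 assignments, each has at least one speaker whose statement's truth value contradicts their type.

No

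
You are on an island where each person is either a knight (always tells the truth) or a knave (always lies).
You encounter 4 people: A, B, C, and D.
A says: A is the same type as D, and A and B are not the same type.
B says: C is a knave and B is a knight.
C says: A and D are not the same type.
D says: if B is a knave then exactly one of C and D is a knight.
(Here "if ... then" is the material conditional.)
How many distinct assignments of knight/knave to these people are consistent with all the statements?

2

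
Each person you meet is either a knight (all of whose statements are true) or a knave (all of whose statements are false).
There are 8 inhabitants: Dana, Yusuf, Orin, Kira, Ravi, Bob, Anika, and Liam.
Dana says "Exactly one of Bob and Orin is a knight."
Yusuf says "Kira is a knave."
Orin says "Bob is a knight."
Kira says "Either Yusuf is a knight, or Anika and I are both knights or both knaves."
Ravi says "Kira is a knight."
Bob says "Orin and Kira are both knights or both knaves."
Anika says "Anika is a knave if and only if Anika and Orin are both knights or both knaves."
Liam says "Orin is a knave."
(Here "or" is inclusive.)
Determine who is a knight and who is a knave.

Knights: Kira, Ravi, Anika, and Liam. Knaves: Dana, Yusuf, Orin, and Bob.

Dana is a knave; "exactly one of Bob and Orin is a knight" is False, as required.
Since Yusuf is a knave, "Kira is a knave" needs to be False, which holds.
Orin is a knave, so "Bob is a knight" must be False — and it is.
Kira is a knight, so "either Yusuf is a knight, or Anika and I are both knights or both knaves" must be true — and it is.
Ravi is a knight; "Kira is a knight" is true, as required.
Bob is a knave, and the claim "Orin and Kira are both knights or both knaves" is indeed False.
As a knight, Anika's statement "Anika is a knave if and only if Anika and Orin are both knights or both knaves" should be true; it is.
Liam is a knight; "Orin is a knave" is true, as required.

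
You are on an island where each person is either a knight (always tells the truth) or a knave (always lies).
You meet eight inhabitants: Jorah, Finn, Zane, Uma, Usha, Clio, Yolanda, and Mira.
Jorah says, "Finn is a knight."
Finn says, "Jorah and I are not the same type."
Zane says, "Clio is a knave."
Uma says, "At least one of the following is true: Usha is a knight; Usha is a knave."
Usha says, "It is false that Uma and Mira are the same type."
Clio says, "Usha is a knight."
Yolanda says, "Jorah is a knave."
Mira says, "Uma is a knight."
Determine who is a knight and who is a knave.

Jorah is a knave, Finn is a knave, Zane is a knight, Uma is a knight, Usha is a knave, Clio is a knave, Yolanda is a knight, and Mira is a knight.

Jorah is a knave, so "Finn is a knight" must be false — and it is.
Finn is a knave, so "Jorah and I are not the same type" must be false — and it is.
Since Zane is a knight, "Clio is a knave" needs to be True, which holds.
Uma is a knight, and the claim "at least one of the following is true: Usha is a knight; Usha is a knave" is indeed True.
Usha (knave): "it is false that Uma and Mira are the same type" — false. ✓
Clio (knave): "Usha is a knight" — false. ✓
Yolanda is a knight; "Jorah is a knave" is True, as required.
As a knight, Mira's statement "Uma is a knight" should be True; it is.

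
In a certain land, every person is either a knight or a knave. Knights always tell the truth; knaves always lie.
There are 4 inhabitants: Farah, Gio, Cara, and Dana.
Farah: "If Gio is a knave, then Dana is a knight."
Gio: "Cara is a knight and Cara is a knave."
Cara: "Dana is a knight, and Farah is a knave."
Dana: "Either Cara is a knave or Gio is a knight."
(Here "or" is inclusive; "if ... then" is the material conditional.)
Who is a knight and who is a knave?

Knights: Farah and Dana. Knaves: Gio and Cara.

Suppose Farah is a knave. Then Farah's statement "if Gio is a knave, then Dana is a knight" would have to be false. Checking the 8 ways to assign the others, none is consistent with every speaker.
(For instance, with Gio=knave, Cara=knave, Dana=knight, Farah's claim "if Gio is a knave, then Dana is a knight" comes out true where it would need to be false.)
So Farah must be a knight, making "if Gio is a knave, then Dana is a knight" true. Taking Farah=knight, Gio=knave, Cara=knave, Dana=knight, each remaining statement checks out:
  Gio (knave): "Cara is a knight and Cara is a knave" — false. ✓
  Cara (knave): "Dana is a knight, and Farah is a knave" — false. ✓
  Dana (knight): "either Cara is a knave or Gio is a knight" — true. ✓
This is the unique consistent assignment.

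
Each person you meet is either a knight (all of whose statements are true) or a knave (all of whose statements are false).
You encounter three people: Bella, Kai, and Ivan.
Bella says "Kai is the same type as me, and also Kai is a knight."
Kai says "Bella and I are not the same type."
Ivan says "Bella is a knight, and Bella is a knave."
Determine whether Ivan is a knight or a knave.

Ivan is a knave.

Consistent assignments: {Bella=knave, Kai=knight, Ivan=knave}; {Bella=knave, Kai=knave, Ivan=knave}
In every consistent assignment, Ivan is a knave.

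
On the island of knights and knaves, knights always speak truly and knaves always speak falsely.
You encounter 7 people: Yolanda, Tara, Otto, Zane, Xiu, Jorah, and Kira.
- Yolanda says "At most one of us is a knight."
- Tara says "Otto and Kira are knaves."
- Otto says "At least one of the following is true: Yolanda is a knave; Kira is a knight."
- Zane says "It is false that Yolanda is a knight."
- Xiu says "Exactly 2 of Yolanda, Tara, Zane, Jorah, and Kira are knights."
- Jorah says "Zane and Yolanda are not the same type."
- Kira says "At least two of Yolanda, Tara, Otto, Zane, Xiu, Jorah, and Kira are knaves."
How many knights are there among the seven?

4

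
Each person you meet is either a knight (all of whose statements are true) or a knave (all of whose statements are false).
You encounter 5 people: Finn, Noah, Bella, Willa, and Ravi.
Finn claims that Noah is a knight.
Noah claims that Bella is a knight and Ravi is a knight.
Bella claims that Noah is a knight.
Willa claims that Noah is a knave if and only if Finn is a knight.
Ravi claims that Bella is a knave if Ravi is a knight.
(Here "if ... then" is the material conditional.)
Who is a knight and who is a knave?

Finn is a knave, Noah is a knave, Bella is a knave, Willa is a knave, and Ravi is a knight.

Finn is a knave; "Noah is a knight" is False, as required.
Since Noah is a knave, "Bella is a knight and Ravi is a knight" needs to be False, which holds.
As a knave, Bella's statement "Noah is a knight" should be False; it is.
As a knave, Willa's statement "Noah is a knave if and only if Finn is a knight" should be False; it is.
Ravi (knight): "Bella is a knave if Ravi is a knight" — true. ✓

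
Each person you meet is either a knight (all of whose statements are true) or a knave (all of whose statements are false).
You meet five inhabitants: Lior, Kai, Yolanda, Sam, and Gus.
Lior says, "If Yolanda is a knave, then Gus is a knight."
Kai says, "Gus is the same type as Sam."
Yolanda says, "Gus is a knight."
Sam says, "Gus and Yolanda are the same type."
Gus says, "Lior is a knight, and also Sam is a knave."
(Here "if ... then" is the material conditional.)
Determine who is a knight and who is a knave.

Lior is a knave, Kai is a knave, Yolanda is a knave, Sam is a knight, and Gus is a knave.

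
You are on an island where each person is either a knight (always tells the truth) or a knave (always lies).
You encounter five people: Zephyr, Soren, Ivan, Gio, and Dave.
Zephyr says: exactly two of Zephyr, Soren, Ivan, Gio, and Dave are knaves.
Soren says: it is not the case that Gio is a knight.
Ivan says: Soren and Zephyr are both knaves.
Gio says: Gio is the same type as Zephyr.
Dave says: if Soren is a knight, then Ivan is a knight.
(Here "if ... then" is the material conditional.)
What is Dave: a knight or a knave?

Dave is a knight.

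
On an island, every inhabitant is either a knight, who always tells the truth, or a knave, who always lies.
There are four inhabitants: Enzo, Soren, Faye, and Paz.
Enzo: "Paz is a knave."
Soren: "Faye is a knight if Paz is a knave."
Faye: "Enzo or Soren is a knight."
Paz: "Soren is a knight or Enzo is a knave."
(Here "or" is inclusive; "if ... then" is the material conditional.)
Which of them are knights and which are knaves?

Enzo is a knave, Soren is a knight, Faye is a knight, and Paz is a knight.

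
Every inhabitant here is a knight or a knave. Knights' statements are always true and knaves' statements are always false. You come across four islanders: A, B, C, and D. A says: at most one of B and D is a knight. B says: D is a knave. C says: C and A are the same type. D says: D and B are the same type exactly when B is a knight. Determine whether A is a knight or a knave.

A is a knight.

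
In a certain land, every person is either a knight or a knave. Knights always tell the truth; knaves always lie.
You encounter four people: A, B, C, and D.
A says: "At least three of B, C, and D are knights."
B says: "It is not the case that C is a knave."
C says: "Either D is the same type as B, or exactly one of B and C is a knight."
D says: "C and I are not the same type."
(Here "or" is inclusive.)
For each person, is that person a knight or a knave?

Knights: D. Knaves: A, B, and C.

A is a knave, and the claim "at least three of B, C, and D are knights" is indeed False.
As a knave, B's statement "it is not the case that C is a knave" should be False; it is.
C (knave): "either D is the same type as B, or exactly one of B and C is a knight" — False. ✓
D is a knight; "C and I are not the same type" is true, as required.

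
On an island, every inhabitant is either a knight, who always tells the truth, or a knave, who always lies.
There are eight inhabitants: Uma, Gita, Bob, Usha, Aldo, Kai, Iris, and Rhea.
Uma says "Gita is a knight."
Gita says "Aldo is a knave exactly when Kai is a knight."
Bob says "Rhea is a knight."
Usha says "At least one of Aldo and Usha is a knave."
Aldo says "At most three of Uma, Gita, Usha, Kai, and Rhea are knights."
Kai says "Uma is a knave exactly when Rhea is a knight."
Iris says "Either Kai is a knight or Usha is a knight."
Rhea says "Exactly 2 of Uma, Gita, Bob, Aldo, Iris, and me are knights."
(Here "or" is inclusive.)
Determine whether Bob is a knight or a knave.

Bob is a knave.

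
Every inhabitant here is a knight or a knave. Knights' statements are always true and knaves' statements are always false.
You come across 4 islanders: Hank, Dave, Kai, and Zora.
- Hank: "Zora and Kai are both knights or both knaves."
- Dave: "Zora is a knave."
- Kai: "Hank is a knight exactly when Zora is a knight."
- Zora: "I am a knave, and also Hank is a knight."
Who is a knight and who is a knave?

Hank is a knave, Dave is a knight, Kai is a knight, and Zora is a knave.

As a knave, Hank's statement "Zora and Kai are both knights or both knaves" should be False; it is.
Dave is a knight, and the claim "Zora is a knave" is indeed true.
Kai is a knight, so "Hank is a knight exactly when Zora is a knight" must be true — and it is.
As a knave, Zora's statement "I am a knave, and also Hank is a knight" should be False; it is.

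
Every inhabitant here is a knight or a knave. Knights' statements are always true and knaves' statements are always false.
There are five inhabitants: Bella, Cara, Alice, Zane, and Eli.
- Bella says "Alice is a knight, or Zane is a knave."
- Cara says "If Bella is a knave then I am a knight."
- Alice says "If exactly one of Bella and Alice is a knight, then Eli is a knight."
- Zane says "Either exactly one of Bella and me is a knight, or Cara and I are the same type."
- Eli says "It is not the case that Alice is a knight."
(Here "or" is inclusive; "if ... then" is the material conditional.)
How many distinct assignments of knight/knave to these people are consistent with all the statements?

Consistent assignments:
  Bella=knight, Cara=knight, Alice=knight, Zane=knight, Eli=knave

1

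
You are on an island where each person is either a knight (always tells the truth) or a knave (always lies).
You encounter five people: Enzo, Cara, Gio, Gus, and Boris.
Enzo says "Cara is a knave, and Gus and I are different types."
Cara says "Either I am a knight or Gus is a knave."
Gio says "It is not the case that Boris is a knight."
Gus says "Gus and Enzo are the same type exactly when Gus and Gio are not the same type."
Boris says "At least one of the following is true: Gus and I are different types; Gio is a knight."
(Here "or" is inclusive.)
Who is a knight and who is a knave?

Knights: Cara and Boris. Knaves: Enzo, Gio, and Gus.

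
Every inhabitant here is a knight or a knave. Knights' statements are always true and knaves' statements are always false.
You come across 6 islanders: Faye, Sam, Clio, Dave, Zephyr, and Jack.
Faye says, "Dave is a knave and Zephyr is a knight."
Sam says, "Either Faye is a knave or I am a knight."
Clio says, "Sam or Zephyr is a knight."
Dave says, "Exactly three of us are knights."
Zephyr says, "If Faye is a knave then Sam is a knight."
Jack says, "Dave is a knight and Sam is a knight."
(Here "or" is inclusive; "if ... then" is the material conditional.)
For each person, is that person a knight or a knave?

Since Faye is a knight, "Dave is a knave and Zephyr is a knight" needs to be True, which holds.
As a knight, Sam's statement "either Faye is a knave or I am a knight" should be True; it is.
Clio is a knight, so "Sam or Zephyr is a knight" must be True — and it is.
As a knave, Dave's statement "exactly three of us are knights" should be false; it is.
As a knight, Zephyr's statement "if Faye is a knave then Sam is a knight" should be True; it is.
Jack is a knave, so "Dave is a knight and Sam is a knight" must be false — and it is.

Knights: Faye, Sam, Clio, and Zephyr. Knaves: Dave and Jack.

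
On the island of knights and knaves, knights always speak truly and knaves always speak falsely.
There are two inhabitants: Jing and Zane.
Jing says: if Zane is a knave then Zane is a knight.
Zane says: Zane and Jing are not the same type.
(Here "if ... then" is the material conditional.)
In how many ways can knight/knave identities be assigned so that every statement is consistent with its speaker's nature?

1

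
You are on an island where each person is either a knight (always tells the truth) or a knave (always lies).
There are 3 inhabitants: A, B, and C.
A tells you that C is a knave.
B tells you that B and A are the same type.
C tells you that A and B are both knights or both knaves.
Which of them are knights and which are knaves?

A is a knight, B is a knave, and C is a knave.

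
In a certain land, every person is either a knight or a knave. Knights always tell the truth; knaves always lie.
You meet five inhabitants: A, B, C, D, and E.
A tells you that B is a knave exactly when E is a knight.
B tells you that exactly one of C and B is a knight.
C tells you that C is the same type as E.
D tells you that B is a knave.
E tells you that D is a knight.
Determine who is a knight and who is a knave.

A is a knight, B is a knave, C is a knave, D is a knight, and E is a knight.

A is a knight, so "B is a knave exactly when E is a knight" must be true — and it is.
Since B is a knave, "exactly one of C and B is a knight" needs to be false, which holds.
As a knave, C's statement "C is the same type as E" should be false; it is.
D is a knight; "B is a knave" is true, as required.
E is a knight, so "D is a knight" must be true — and it is.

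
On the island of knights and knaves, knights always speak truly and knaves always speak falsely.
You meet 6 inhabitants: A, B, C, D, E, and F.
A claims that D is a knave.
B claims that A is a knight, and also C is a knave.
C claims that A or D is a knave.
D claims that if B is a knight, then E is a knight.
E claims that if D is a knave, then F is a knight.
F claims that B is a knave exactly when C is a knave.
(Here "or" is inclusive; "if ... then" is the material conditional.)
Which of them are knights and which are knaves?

A (knave): "D is a knave" — false. ✓
B (knave): "A is a knight, and also C is a knave" — false. ✓
C is a knight, and the claim "A or D is a knave" is indeed true.
D (knight): "if B is a knight, then E is a knight" — true. ✓
Since E is a knight, "if D is a knave, then F is a knight" needs to be true, which holds.
As a knave, F's statement "B is a knave exactly when C is a knave" should be false; it is.

A is a knave, B is a knave, C is a knight, D is a knight, E is a knight, and F is a knave.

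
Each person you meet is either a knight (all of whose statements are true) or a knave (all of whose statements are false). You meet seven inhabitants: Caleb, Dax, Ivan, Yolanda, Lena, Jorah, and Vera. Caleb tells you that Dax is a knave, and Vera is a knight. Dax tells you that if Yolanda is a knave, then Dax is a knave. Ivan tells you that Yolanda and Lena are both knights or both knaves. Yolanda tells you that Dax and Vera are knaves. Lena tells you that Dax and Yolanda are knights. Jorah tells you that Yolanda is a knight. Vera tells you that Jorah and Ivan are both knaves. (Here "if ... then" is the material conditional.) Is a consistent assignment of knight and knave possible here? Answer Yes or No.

Checking all 128 assignments, each has at least one speaker whose statement's truth value contradicts their type.

No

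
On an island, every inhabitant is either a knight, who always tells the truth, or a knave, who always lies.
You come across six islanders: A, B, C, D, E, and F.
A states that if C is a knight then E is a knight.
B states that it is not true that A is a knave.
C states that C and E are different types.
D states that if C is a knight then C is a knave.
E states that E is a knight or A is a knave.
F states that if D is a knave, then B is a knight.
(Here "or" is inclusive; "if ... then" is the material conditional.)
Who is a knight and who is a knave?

Knights: A, B, D, and F. Knaves: C and E.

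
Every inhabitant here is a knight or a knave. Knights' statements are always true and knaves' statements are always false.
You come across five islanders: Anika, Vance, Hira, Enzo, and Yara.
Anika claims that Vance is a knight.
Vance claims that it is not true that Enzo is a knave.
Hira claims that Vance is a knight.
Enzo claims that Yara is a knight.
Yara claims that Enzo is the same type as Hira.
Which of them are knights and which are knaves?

Since Anika is a knight, "Vance is a knight" needs to be True, which holds.
Vance (knight): "it is not true that Enzo is a knave" — True. ✓
Hira (knight): "Vance is a knight" — True. ✓
As a knight, Enzo's statement "Yara is a knight" should be True; it is.
Yara is a knight, so "Enzo is the same type as Hira" must be True — and it is.

Anika is a knight, Vance is a knight, Hira is a knight, Enzo is a knight, and Yara is a knight.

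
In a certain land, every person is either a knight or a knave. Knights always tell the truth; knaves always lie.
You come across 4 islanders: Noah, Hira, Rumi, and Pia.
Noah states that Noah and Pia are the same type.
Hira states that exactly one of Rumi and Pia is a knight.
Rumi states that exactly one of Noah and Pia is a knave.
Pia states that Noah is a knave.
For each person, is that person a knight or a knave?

Noah is a knave, Hira is a knave, Rumi is a knight, and Pia is a knight.

Since Noah is a knave, "Noah and Pia are the same type" needs to be false, which holds.
Since Hira is a knave, "exactly one of Rumi and Pia is a knight" needs to be false, which holds.
Since Rumi is a knight, "exactly one of Noah and Pia is a knave" needs to be True, which holds.
Pia is a knight; "Noah is a knave" is True, as required.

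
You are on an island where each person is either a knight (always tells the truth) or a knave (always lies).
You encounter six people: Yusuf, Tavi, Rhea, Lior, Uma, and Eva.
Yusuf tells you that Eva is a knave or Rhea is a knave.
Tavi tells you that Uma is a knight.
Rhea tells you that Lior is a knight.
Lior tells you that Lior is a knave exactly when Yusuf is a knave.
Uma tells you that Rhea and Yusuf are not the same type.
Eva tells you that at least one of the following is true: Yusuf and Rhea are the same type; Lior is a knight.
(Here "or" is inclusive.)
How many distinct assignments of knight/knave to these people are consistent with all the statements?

1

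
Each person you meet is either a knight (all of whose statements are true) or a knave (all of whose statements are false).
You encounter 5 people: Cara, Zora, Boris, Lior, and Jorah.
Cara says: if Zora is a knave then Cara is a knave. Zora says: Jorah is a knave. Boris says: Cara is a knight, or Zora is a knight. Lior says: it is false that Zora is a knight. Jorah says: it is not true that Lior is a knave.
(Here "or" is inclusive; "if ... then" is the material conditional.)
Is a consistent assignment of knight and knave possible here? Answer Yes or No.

Yes

One consistent assignment: Cara=knight, Zora=knight, Boris=knight, Lior=knave, Jorah=knave.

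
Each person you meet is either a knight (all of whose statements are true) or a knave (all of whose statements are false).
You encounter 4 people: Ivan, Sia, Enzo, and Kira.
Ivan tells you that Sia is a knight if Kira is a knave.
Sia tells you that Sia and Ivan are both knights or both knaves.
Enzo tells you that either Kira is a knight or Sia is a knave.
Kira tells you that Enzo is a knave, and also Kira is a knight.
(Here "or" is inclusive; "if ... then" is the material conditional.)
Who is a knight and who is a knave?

Ivan is a knight, Sia is a knight, Enzo is a knave, and Kira is a knave.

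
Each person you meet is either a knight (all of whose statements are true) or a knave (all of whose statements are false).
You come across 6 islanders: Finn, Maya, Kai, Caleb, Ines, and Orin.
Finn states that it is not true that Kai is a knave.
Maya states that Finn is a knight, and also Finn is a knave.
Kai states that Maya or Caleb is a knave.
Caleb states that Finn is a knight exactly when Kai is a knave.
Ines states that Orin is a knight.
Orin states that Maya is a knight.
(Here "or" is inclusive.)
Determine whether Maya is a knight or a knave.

Maya is a knave.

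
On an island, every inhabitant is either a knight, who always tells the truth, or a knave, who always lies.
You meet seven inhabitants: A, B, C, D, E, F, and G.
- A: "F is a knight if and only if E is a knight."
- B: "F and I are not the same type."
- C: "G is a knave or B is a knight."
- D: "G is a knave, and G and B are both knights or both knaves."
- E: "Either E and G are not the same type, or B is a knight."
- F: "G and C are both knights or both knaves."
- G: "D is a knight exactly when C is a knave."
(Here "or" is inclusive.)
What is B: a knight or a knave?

B is a knave.

Consistent assignments: {A=knight, B=knave, C=knight, D=knight, E=knave, F=knave, G=knave}; {A=knave, B=knave, C=knight, D=knight, E=knight, F=knave, G=knave}
In every consistent assignment, B is a knave.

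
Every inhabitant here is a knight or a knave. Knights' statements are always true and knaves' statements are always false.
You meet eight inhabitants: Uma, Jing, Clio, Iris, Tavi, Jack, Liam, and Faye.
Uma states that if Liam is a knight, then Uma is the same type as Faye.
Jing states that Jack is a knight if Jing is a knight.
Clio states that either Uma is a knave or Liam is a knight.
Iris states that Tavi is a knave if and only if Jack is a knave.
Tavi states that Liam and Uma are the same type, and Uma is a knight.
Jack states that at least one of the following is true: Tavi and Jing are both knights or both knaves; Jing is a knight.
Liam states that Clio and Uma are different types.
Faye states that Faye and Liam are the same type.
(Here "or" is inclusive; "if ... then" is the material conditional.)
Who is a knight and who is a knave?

Uma (knave): "if Liam is a knight, then Uma is the same type as Faye" — false. ✓
Since Jing is a knight, "Jack is a knight if Jing is a knight" needs to be True, which holds.
Clio (knight): "either Uma is a knave or Liam is a knight" — True. ✓
Since Iris is a knave, "Tavi is a knave if and only if Jack is a knave" needs to be false, which holds.
Tavi (knave): "Liam and Uma are the same type, and Uma is a knight" — false. ✓
Jack (knight): "at least one of the following is true: Tavi and Jing are both knights or both knaves; Jing is a knight" — True. ✓
Liam is a knight, so "Clio and Uma are different types" must be True — and it is.
Faye is a knight, so "Faye and Liam are the same type" must be True — and it is.

Knights: Jing, Clio, Jack, Liam, and Faye. Knaves: Uma, Iris, and Tavi.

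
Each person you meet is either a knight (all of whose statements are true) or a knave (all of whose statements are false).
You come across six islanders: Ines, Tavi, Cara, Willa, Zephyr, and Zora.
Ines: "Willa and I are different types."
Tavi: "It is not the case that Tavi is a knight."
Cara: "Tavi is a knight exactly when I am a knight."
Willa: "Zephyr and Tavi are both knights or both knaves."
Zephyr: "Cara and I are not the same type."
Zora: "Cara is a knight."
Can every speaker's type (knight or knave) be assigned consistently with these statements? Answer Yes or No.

No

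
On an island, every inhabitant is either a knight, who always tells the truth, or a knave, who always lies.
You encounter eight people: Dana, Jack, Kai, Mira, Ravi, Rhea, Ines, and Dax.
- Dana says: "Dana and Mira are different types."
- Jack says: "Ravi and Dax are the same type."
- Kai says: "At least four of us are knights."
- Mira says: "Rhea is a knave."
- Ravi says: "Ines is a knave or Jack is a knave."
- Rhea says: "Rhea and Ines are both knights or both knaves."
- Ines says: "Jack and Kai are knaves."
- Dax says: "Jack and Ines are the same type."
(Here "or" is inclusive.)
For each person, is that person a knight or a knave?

Dana is a knave, so "Dana and Mira are different types" must be False — and it is.
Since Jack is a knave, "Ravi and Dax are the same type" needs to be False, which holds.
Kai is a knave, so "at least four of us are knights" must be False — and it is.
Mira (knave): "Rhea is a knave" — False. ✓
Ravi is a knight, and the claim "Ines is a knave or Jack is a knave" is indeed true.
Rhea is a knight, so "Rhea and Ines are both knights or both knaves" must be true — and it is.
Ines (knight): "Jack and Kai are knaves" — true. ✓
Dax (knave): "Jack and Ines are the same type" — False. ✓

Knights: Ravi, Rhea, and Ines. Knaves: Dana, Jack, Kai, Mira, and Dax.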